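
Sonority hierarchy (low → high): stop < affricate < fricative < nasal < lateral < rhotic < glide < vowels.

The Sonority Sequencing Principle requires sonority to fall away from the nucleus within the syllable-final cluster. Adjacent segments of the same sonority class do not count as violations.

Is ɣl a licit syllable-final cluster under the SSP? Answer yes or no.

/ɣ/ — fricative, sonority 3.
/l/ — lateral, sonority 5.
The profile is 3-5. Between /ɣ/ (3) and /l/ (5) sonority does not fall, so the cluster violates the SSP.

no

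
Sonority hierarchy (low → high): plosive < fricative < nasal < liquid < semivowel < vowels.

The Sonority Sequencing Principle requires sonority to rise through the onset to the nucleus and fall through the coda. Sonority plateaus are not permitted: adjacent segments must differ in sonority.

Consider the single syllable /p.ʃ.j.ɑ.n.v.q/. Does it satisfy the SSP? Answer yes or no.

Onset: /p/ is a plosive (sonority 1), /ʃ/ is a fricative (sonority 2), /j/ is a semivowel (sonority 5); then the nucleus /ɑ/ (sonority 6).
Onset profile 1-2-5-6 — rises to the nucleus.
Coda: /n/ is a nasal (sonority 3), /v/ is a fricative (sonority 2), /q/ is a plosive (sonority 1).
Coda profile 6-3-2-1 — falls from the nucleus.

yes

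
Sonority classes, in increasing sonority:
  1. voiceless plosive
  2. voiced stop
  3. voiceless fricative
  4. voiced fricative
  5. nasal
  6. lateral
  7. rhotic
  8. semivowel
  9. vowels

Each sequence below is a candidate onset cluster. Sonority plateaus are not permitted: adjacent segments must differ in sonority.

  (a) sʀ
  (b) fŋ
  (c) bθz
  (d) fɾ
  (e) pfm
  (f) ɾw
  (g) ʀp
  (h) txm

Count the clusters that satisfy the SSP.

(a) sonority 3-7: well-formed.
(b) sonority 3-5: well-formed.
(c) sonority 2-3-4: well-formed.
(d) sonority 3-7: well-formed.
(e) sonority 1-3-5: well-formed.
(f) sonority 7-8: well-formed.
(g) sonority 7-1: ill-formed.
(h) sonority 1-3-5: well-formed.

7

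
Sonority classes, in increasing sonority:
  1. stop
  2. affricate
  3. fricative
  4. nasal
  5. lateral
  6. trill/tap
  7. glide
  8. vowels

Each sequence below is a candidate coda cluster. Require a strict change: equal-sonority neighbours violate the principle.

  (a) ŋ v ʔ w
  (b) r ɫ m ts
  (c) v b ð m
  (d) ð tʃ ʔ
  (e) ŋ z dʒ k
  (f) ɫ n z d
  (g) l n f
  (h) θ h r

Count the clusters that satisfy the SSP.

(a) sonority 4-3-1-7: ill-formed.
(b) sonority 6-5-4-2: well-formed.
(c) sonority 3-1-3-4: ill-formed.
(d) sonority 3-2-1: well-formed.
(e) sonority 4-3-2-1: well-formed.
(f) sonority 5-4-3-1: well-formed.
(g) sonority 5-4-3: well-formed.
(h) sonority 3-3-6: ill-formed.

5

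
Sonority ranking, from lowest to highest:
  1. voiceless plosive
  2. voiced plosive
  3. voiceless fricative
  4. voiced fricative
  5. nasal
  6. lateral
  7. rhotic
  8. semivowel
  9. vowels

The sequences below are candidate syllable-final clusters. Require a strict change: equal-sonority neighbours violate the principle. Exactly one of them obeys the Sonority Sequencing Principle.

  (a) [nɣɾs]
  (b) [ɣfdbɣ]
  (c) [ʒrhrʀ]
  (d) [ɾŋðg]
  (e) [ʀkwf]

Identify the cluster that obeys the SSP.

d

(a) sonority 5-4-7-3: ill-formed.
(b) sonority 4-3-2-2-4: ill-formed.
(c) sonority 4-7-3-7-7: ill-formed.
(d) sonority 7-5-4-2: well-formed.
(e) sonority 7-1-8-3: ill-formed.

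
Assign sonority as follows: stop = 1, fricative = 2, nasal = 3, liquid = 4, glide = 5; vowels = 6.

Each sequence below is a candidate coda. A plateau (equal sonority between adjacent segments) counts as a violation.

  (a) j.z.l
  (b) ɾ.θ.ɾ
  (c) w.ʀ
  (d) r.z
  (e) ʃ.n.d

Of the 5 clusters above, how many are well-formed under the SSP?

2

(a) j.z.l: profile 5-2-4 — violates.
(b) ɾ.θ.ɾ: profile 4-2-4 — violates.
(c) w.ʀ: profile 5-4 — obeys.
(d) r.z: profile 4-2 — obeys.
(e) ʃ.n.d: profile 2-3-1 — violates.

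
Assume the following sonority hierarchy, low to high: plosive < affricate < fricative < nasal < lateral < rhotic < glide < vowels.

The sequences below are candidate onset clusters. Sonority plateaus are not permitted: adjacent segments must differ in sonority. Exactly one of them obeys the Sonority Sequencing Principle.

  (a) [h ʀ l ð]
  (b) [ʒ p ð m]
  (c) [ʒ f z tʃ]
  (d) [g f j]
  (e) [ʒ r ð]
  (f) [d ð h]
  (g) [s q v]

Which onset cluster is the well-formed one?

(a) [h ʀ l ð]: profile 3-6-5-3 — violates.
(b) [ʒ p ð m]: profile 3-1-3-4 — violates.
(c) [ʒ f z tʃ]: profile 3-3-3-2 — violates.
(d) [g f j]: profile 1-3-7 — obeys.
(e) [ʒ r ð]: profile 3-6-3 — violates.
(f) [d ð h]: profile 1-3-3 — violates.
(g) [s q v]: profile 3-1-3 — violates.

d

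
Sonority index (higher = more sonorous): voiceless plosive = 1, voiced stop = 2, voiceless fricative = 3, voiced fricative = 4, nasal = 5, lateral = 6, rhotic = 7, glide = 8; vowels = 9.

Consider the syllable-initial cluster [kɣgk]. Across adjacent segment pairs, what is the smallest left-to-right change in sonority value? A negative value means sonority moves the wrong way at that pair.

/k/ is a voiceless plosive (sonority 1).
/ɣ/ is a voiced fricative (sonority 4).
/g/ is a voiced stop (sonority 2).
/k/ is a voiceless plosive (sonority 1).
/k/→/ɣ/: change +3.
/ɣ/→/g/: change -2.
/g/→/k/: change -1.
Minimum = -2.

-2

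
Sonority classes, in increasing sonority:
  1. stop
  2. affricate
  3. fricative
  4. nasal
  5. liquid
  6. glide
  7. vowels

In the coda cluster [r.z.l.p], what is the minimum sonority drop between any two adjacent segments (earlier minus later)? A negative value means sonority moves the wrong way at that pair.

/r/ is a liquid (sonority 5).
/z/ is a fricative (sonority 3).
/l/ is a liquid (sonority 5).
/p/ is a stop (sonority 1).
/r/→/z/: change +2.
/z/→/l/: change -2.
/l/→/p/: change +4.
Minimum = -2.

-2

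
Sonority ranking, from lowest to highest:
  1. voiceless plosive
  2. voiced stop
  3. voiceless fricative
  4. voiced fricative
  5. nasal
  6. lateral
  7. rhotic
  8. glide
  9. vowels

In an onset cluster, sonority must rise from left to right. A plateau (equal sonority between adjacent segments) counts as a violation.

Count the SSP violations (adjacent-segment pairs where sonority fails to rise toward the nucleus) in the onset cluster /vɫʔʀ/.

1

/v/ — voiced fricative, sonority 4.
/ɫ/ — lateral, sonority 6.
/ʔ/ — voiceless plosive, sonority 1.
/ʀ/ — rhotic, sonority 7.
/v/→/ɫ/: 4→6 (rises) — ok.
/ɫ/→/ʔ/: 6→1 (does not rise) — violation.
/ʔ/→/ʀ/: 1→7 (rises) — ok.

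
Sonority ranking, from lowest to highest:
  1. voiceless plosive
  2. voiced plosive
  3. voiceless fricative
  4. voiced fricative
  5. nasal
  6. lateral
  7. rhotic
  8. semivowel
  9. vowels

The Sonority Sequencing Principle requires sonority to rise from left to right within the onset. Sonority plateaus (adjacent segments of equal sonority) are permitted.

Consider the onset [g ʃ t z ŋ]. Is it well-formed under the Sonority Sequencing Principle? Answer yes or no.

no

/g/ — voiced plosive, sonority 2.
/ʃ/ — voiceless fricative, sonority 3.
/t/ — voiceless plosive, sonority 1.
/z/ — voiced fricative, sonority 4.
/ŋ/ — nasal, sonority 5.
The profile is 2-3-1-4-5. Between /ʃ/ (3) and /t/ (1) sonority does not rise, so the cluster violates the SSP.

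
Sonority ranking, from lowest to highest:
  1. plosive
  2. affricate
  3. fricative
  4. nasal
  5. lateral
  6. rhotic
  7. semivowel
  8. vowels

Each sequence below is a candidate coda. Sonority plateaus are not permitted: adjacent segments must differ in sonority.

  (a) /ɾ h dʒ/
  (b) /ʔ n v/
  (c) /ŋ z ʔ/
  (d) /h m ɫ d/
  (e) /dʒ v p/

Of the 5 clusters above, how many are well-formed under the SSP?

2

(a) 6-3-2 → obeys
(b) 1-4-3 → violates
(c) 4-3-1 → obeys
(d) 3-4-5-1 → violates
(e) 2-3-1 → violates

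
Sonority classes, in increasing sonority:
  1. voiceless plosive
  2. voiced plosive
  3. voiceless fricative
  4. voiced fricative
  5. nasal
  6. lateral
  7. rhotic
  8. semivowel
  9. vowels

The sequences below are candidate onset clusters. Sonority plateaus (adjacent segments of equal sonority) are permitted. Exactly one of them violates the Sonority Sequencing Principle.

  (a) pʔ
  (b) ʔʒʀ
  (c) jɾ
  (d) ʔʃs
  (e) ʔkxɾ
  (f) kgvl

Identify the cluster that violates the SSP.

(a) sonority 1-1: well-formed.
(b) sonority 1-4-7: well-formed.
(c) sonority 8-7: ill-formed.
(d) sonority 1-3-3: well-formed.
(e) sonority 1-1-3-7: well-formed.
(f) sonority 1-2-4-6: well-formed.

c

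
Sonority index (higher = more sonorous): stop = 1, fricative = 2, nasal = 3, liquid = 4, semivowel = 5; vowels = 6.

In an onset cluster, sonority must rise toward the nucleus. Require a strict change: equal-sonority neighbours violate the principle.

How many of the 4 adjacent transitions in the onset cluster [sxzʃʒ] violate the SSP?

4

/s/ is a fricative (sonority 2).
/x/ is a fricative (sonority 2).
/z/ is a fricative (sonority 2).
/ʃ/ is a fricative (sonority 2).
/ʒ/ is a fricative (sonority 2).
/s/→/x/: 2→2 (plateau) — violation.
/x/→/z/: 2→2 (plateau) — violation.
/z/→/ʃ/: 2→2 (plateau) — violation.
/ʃ/→/ʒ/: 2→2 (plateau) — violation.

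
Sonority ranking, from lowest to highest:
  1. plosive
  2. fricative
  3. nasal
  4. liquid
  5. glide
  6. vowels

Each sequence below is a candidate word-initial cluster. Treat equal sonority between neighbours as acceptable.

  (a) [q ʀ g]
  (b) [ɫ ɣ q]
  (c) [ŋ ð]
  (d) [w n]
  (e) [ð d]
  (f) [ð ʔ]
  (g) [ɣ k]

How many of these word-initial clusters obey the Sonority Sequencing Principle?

0

(a) sonority 1-4-1: ill-formed.
(b) sonority 4-2-1: ill-formed.
(c) sonority 3-2: ill-formed.
(d) sonority 5-3: ill-formed.
(e) sonority 2-1: ill-formed.
(f) sonority 2-1: ill-formed.
(g) sonority 2-1: ill-formed.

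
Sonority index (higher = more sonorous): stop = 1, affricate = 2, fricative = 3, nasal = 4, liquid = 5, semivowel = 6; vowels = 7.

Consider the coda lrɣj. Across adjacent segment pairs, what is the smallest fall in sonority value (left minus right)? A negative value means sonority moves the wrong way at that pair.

-3

/l/ is a liquid (sonority 5).
/r/ is a liquid (sonority 5).
/ɣ/ is a fricative (sonority 3).
/j/ is a semivowel (sonority 6).
/l/→/r/: change +0.
/r/→/ɣ/: change +2.
/ɣ/→/j/: change -3.
Minimum = -3.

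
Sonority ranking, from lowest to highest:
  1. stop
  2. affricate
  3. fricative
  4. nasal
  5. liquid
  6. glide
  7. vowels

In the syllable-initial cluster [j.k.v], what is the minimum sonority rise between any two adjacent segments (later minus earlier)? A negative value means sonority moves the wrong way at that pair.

-5

/j/ — glide, sonority 6.
/k/ — stop, sonority 1.
/v/ — fricative, sonority 3.
/j/→/k/: change -5.
/k/→/v/: change +2.
Minimum = -5.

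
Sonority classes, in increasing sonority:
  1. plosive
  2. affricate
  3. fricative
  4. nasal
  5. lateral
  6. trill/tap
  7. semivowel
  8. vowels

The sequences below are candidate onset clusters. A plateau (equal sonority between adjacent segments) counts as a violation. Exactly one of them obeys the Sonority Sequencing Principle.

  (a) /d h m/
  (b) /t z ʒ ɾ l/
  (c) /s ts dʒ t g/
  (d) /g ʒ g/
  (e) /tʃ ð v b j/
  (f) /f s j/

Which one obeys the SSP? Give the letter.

a

(a) /d h m/: profile 1-3-4 — obeys.
(b) /t z ʒ ɾ l/: profile 1-3-3-6-5 — violates.
(c) /s ts dʒ t g/: profile 3-2-2-1-1 — violates.
(d) /g ʒ g/: profile 1-3-1 — violates.
(e) /tʃ ð v b j/: profile 2-3-3-1-7 — violates.
(f) /f s j/: profile 3-3-7 — violates.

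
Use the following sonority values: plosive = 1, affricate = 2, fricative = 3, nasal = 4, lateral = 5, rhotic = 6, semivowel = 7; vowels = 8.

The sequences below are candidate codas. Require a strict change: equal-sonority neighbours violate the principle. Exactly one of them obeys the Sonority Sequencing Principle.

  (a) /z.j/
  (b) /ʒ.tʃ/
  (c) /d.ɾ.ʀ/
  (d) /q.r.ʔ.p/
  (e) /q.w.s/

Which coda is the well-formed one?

b

(a) 3-7 → violates
(b) 3-2 → obeys
(c) 1-6-6 → violates
(d) 1-6-1-1 → violates
(e) 1-7-3 → violates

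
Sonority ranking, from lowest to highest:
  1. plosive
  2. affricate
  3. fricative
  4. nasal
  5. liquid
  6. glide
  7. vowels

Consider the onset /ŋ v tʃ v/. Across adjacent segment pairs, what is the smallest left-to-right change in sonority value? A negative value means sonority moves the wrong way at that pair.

/ŋ/ is a nasal (sonority 4).
/v/ is a fricative (sonority 3).
/tʃ/ is an affricate (sonority 2).
/v/ is a fricative (sonority 3).
/ŋ/→/v/: change -1.
/v/→/tʃ/: change -1.
/tʃ/→/v/: change +1.
Minimum = -1.

-1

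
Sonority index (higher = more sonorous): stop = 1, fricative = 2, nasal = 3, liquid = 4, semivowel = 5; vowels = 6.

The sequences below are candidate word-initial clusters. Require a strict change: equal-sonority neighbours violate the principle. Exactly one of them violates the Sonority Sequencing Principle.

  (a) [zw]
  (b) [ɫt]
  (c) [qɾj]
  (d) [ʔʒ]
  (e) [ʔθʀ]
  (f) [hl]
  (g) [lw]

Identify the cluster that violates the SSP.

b

(a) [zw]: profile 2-5 — obeys.
(b) [ɫt]: profile 4-1 — violates.
(c) [qɾj]: profile 1-4-5 — obeys.
(d) [ʔʒ]: profile 1-2 — obeys.
(e) [ʔθʀ]: profile 1-2-4 — obeys.
(f) [hl]: profile 2-4 — obeys.
(g) [lw]: profile 4-5 — obeys.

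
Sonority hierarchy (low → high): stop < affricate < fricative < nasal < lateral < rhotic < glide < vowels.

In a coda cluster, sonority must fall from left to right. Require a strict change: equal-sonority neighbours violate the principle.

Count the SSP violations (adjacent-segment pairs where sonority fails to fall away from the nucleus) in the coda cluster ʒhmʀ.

/ʒ/ — fricative, sonority 3.
/h/ — fricative, sonority 3.
/m/ — nasal, sonority 4.
/ʀ/ — rhotic, sonority 6.
/ʒ/→/h/: 3→3 (plateau) — violation.
/h/→/m/: 3→4 (does not fall) — violation.
/m/→/ʀ/: 4→6 (does not fall) — violation.

3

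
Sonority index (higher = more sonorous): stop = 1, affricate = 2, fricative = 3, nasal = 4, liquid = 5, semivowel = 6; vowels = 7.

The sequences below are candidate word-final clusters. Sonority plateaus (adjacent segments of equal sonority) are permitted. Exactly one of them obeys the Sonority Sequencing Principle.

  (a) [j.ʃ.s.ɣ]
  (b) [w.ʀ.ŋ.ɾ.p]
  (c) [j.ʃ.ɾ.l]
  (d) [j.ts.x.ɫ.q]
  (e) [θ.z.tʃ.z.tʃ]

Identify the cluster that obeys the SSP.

a

(a) 6-3-3-3 → obeys
(b) 6-5-4-5-1 → violates
(c) 6-3-5-5 → violates
(d) 6-2-3-5-1 → violates
(e) 3-3-2-3-2 → violates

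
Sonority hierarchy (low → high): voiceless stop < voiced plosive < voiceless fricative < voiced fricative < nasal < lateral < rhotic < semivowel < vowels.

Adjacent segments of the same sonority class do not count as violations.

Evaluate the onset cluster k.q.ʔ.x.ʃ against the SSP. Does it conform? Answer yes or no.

yes

/k/ is a voiceless stop (sonority 1).
/q/ is a voiceless stop (sonority 1).
/ʔ/ is a voiceless stop (sonority 1).
/x/ is a voiceless fricative (sonority 3).
/ʃ/ is a voiceless fricative (sonority 3).
The profile 1-1-1-3-3 is non-decreasing (plateaus allowed), so the onset cluster satisfies the SSP.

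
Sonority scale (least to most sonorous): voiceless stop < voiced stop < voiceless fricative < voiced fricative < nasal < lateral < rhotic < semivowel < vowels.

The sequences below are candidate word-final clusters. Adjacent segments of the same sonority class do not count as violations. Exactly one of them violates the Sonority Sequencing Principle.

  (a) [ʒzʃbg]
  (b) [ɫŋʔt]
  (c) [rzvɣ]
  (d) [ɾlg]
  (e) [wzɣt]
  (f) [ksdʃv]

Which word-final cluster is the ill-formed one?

f

(a) [ʒzʃbg]: profile 4-4-3-2-2 — obeys.
(b) [ɫŋʔt]: profile 6-5-1-1 — obeys.
(c) [rzvɣ]: profile 7-4-4-4 — obeys.
(d) [ɾlg]: profile 7-6-2 — obeys.
(e) [wzɣt]: profile 8-4-4-1 — obeys.
(f) [ksdʃv]: profile 1-3-2-3-4 — violates.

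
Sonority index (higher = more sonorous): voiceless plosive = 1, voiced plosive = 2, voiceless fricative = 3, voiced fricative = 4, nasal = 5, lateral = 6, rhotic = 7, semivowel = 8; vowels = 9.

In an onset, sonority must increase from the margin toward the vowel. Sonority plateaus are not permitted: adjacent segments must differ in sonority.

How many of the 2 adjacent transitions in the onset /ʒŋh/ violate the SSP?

1

/ʒ/: voiced fricative = 4.
/ŋ/: nasal = 5.
/h/: voiceless fricative = 3.
/ʒ/→/ŋ/: 4→5 (rises) — ok.
/ŋ/→/h/: 5→3 (does not rise) — violation.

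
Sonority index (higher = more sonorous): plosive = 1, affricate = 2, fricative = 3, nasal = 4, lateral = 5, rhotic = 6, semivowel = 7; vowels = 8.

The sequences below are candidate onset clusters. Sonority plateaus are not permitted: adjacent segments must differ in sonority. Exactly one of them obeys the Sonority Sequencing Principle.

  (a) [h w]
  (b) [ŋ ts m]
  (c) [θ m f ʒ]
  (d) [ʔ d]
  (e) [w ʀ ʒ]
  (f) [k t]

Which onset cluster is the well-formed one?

a

(a) [h w]: profile 3-7 — obeys.
(b) [ŋ ts m]: profile 4-2-4 — violates.
(c) [θ m f ʒ]: profile 3-4-3-3 — violates.
(d) [ʔ d]: profile 1-1 — violates.
(e) [w ʀ ʒ]: profile 7-6-3 — violates.
(f) [k t]: profile 1-1 — violates.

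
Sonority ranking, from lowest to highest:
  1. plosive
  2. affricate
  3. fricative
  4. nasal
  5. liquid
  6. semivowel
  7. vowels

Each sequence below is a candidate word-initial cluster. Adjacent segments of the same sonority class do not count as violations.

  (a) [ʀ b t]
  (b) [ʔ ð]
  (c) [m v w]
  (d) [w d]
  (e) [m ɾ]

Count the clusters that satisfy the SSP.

(a) [ʀ b t]: profile 5-1-1 — violates.
(b) [ʔ ð]: profile 1-3 — obeys.
(c) [m v w]: profile 4-3-6 — violates.
(d) [w d]: profile 6-1 — violates.
(e) [m ɾ]: profile 4-5 — obeys.

2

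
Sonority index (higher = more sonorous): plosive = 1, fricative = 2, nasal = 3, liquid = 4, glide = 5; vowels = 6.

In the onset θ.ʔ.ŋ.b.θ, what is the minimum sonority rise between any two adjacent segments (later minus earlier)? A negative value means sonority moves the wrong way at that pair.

/θ/ — fricative, sonority 2.
/ʔ/ — plosive, sonority 1.
/ŋ/ — nasal, sonority 3.
/b/ — plosive, sonority 1.
/θ/ — fricative, sonority 2.
/θ/→/ʔ/: change -1.
/ʔ/→/ŋ/: change +2.
/ŋ/→/b/: change -2.
/b/→/θ/: change +1.
Minimum = -2.

-2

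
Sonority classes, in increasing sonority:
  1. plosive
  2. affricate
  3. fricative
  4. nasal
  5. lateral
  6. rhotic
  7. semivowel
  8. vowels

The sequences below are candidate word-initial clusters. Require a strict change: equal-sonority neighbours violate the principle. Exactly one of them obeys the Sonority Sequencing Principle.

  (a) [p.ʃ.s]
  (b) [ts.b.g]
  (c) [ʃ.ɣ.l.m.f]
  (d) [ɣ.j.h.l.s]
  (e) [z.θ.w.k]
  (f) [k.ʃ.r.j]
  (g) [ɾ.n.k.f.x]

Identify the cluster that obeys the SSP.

f

(a) [p.ʃ.s]: profile 1-3-3 — violates.
(b) [ts.b.g]: profile 2-1-1 — violates.
(c) [ʃ.ɣ.l.m.f]: profile 3-3-5-4-3 — violates.
(d) [ɣ.j.h.l.s]: profile 3-7-3-5-3 — violates.
(e) [z.θ.w.k]: profile 3-3-7-1 — violates.
(f) [k.ʃ.r.j]: profile 1-3-6-7 — obeys.
(g) [ɾ.n.k.f.x]: profile 6-4-1-3-3 — violates.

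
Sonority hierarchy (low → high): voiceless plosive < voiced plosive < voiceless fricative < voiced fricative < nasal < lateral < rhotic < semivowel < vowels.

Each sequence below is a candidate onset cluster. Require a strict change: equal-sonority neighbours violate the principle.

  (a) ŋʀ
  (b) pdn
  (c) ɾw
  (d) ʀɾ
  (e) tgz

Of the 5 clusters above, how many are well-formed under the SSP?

(a) ŋʀ: profile 5-7 — obeys.
(b) pdn: profile 1-2-5 — obeys.
(c) ɾw: profile 7-8 — obeys.
(d) ʀɾ: profile 7-7 — violates.
(e) tgz: profile 1-2-4 — obeys.

4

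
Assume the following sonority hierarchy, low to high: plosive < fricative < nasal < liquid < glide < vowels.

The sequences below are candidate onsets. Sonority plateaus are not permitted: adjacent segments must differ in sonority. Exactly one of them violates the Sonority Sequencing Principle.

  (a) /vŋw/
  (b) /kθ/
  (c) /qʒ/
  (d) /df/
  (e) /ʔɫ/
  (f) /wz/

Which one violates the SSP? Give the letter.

f

(a) sonority 2-3-5: well-formed.
(b) sonority 1-2: well-formed.
(c) sonority 1-2: well-formed.
(d) sonority 1-2: well-formed.
(e) sonority 1-4: well-formed.
(f) sonority 5-2: ill-formed.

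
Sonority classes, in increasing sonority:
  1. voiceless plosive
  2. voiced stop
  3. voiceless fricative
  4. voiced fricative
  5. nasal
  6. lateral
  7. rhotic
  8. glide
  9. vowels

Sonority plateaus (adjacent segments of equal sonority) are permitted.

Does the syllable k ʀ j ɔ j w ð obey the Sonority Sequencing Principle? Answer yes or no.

yes

Onset: /k/ is a voiceless plosive (sonority 1), /ʀ/ is a rhotic (sonority 7), /j/ is a glide (sonority 8); then the nucleus /ɔ/ (sonority 9).
Onset profile 1-7-8-9 — rises to the nucleus.
Coda: /j/ is a glide (sonority 8), /w/ is a glide (sonority 8), /ð/ is a voiced fricative (sonority 4).
Coda profile 9-8-8-4 — falls from the nucleus.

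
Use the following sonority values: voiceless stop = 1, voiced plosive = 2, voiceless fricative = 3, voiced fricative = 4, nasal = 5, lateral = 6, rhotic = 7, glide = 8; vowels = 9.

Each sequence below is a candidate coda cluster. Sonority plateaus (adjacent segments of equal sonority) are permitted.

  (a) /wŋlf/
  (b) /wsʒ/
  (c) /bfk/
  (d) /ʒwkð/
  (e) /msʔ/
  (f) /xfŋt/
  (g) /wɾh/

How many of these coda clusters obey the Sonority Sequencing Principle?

2

(a) /wŋlf/: profile 8-5-6-3 — violates.
(b) /wsʒ/: profile 8-3-4 — violates.
(c) /bfk/: profile 2-3-1 — violates.
(d) /ʒwkð/: profile 4-8-1-4 — violates.
(e) /msʔ/: profile 5-3-1 — obeys.
(f) /xfŋt/: profile 3-3-5-1 — violates.
(g) /wɾh/: profile 8-7-3 — obeys.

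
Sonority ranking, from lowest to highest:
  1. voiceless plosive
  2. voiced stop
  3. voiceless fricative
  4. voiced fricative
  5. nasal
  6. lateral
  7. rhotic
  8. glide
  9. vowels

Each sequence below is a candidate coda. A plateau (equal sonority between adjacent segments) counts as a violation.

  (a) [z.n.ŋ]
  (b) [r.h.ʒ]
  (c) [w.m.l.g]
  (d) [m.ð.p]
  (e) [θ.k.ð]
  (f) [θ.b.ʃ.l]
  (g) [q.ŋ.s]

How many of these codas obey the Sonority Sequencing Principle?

(a) sonority 4-5-5: ill-formed.
(b) sonority 7-3-4: ill-formed.
(c) sonority 8-5-6-2: ill-formed.
(d) sonority 5-4-1: well-formed.
(e) sonority 3-1-4: ill-formed.
(f) sonority 3-2-3-6: ill-formed.
(g) sonority 1-5-3: ill-formed.

1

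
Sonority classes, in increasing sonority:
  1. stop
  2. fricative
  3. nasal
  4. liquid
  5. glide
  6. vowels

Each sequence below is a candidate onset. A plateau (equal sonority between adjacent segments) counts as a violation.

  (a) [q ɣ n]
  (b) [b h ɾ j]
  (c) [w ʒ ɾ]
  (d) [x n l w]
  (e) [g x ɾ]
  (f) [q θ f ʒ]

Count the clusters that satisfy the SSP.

(a) 1-2-3 → obeys
(b) 1-2-4-5 → obeys
(c) 5-2-4 → violates
(d) 2-3-4-5 → obeys
(e) 1-2-4 → obeys
(f) 1-2-2-2 → violates

4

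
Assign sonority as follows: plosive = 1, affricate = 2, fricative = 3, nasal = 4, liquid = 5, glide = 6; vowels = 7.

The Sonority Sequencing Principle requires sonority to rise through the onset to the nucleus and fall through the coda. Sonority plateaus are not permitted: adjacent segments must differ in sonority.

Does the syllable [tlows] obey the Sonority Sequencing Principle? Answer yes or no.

Onset: /t/ is a plosive (sonority 1), /l/ is a liquid (sonority 5); then the nucleus /o/ (sonority 7).
Onset profile 1-5-7 — rises to the nucleus.
Coda: /w/ is a glide (sonority 6), /s/ is a fricative (sonority 3).
Coda profile 7-6-3 — falls from the nucleus.

yes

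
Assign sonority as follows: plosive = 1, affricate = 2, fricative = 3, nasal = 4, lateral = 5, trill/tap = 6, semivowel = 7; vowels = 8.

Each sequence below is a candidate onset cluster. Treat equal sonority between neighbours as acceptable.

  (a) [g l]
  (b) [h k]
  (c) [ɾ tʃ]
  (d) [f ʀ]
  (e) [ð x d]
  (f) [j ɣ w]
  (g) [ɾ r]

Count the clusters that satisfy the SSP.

(a) 1-5 → obeys
(b) 3-1 → violates
(c) 6-2 → violates
(d) 3-6 → obeys
(e) 3-3-1 → violates
(f) 7-3-7 → violates
(g) 6-6 → obeys

3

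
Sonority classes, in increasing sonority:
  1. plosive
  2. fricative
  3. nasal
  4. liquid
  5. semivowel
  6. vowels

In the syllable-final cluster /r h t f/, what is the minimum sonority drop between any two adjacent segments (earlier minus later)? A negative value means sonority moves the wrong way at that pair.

-1

/r/ — liquid, sonority 4.
/h/ — fricative, sonority 2.
/t/ — plosive, sonority 1.
/f/ — fricative, sonority 2.
/r/→/h/: change +2.
/h/→/t/: change +1.
/t/→/f/: change -1.
Minimum = -1.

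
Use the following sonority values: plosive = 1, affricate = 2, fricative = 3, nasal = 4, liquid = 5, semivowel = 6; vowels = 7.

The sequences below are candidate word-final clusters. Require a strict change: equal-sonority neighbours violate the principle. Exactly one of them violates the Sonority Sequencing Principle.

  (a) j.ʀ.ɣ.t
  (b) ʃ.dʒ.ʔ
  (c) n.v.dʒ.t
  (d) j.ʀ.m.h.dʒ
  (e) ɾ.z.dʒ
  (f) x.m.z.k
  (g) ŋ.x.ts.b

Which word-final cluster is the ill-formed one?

(a) 6-5-3-1 → obeys
(b) 3-2-1 → obeys
(c) 4-3-2-1 → obeys
(d) 6-5-4-3-2 → obeys
(e) 5-3-2 → obeys
(f) 3-4-3-1 → violates
(g) 4-3-2-1 → obeys

f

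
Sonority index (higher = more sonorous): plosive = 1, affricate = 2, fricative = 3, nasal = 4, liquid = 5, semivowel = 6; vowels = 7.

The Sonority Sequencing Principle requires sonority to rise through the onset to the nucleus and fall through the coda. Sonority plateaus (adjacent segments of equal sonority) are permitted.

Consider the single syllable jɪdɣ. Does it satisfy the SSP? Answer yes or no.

Onset: /j/ is a semivowel (sonority 6); then the nucleus /ɪ/ (sonority 7).
Onset profile 6-7 — rises to the nucleus.
Coda: /d/ is a plosive (sonority 1), /ɣ/ is a fricative (sonority 3).
Coda profile 7-1-3 — does not fall throughout.

no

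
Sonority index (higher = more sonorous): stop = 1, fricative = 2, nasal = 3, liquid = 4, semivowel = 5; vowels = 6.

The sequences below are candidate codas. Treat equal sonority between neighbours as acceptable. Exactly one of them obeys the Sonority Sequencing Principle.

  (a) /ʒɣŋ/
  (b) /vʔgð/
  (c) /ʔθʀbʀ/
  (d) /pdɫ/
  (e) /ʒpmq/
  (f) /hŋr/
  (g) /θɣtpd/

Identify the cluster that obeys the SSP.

g

(a) /ʒɣŋ/: profile 2-2-3 — violates.
(b) /vʔgð/: profile 2-1-1-2 — violates.
(c) /ʔθʀbʀ/: profile 1-2-4-1-4 — violates.
(d) /pdɫ/: profile 1-1-4 — violates.
(e) /ʒpmq/: profile 2-1-3-1 — violates.
(f) /hŋr/: profile 2-3-4 — violates.
(g) /θɣtpd/: profile 2-2-1-1-1 — obeys.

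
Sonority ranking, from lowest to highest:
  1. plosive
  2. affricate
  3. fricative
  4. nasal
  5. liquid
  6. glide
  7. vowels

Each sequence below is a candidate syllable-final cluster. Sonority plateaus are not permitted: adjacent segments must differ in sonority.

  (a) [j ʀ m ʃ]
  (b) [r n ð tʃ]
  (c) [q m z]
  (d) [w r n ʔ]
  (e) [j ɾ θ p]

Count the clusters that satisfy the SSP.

4

(a) [j ʀ m ʃ]: profile 6-5-4-3 — obeys.
(b) [r n ð tʃ]: profile 5-4-3-2 — obeys.
(c) [q m z]: profile 1-4-3 — violates.
(d) [w r n ʔ]: profile 6-5-4-1 — obeys.
(e) [j ɾ θ p]: profile 6-5-3-1 — obeys.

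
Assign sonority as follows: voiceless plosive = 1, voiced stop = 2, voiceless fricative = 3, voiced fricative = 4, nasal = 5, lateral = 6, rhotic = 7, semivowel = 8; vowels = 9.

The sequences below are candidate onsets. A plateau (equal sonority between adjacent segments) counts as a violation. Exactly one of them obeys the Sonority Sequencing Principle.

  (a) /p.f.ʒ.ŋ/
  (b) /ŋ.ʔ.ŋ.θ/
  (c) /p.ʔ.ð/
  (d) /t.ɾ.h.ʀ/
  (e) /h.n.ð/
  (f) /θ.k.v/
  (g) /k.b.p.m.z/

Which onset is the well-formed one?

a

(a) /p.f.ʒ.ŋ/: profile 1-3-4-5 — obeys.
(b) /ŋ.ʔ.ŋ.θ/: profile 5-1-5-3 — violates.
(c) /p.ʔ.ð/: profile 1-1-4 — violates.
(d) /t.ɾ.h.ʀ/: profile 1-7-3-7 — violates.
(e) /h.n.ð/: profile 3-5-4 — violates.
(f) /θ.k.v/: profile 3-1-4 — violates.
(g) /k.b.p.m.z/: profile 1-2-1-5-4 — violates.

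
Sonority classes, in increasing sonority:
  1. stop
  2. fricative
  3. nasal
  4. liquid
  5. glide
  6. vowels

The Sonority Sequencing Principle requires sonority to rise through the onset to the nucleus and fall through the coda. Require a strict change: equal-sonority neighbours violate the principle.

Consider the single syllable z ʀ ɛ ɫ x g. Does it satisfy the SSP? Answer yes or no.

yes

Onset: /z/ is a fricative (sonority 2), /ʀ/ is a liquid (sonority 4); then the nucleus /ɛ/ (sonority 6).
Onset profile 2-4-6 — rises to the nucleus.
Coda: /ɫ/ is a liquid (sonority 4), /x/ is a fricative (sonority 2), /g/ is a stop (sonority 1).
Coda profile 6-4-2-1 — falls from the nucleus.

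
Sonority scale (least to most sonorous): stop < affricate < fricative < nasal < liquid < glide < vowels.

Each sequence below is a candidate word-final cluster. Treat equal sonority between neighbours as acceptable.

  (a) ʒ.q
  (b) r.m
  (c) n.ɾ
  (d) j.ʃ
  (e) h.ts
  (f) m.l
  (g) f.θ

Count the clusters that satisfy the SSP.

5

(a) 3-1 → obeys
(b) 5-4 → obeys
(c) 4-5 → violates
(d) 6-3 → obeys
(e) 3-2 → obeys
(f) 4-5 → violates
(g) 3-3 → obeys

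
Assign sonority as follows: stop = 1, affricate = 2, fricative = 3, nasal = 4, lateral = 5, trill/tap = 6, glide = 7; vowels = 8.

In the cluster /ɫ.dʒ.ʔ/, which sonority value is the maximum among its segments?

/ɫ/: lateral = 5.
/dʒ/: affricate = 2.
/ʔ/: stop = 1.
The maximum is 5.

5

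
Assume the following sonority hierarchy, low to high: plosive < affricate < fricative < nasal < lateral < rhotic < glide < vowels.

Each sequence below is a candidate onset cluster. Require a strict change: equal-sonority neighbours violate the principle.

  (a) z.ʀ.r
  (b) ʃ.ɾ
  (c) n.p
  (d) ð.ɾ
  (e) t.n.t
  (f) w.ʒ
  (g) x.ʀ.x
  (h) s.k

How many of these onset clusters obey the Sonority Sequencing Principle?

2

(a) 3-6-6 → violates
(b) 3-6 → obeys
(c) 4-1 → violates
(d) 3-6 → obeys
(e) 1-4-1 → violates
(f) 7-3 → violates
(g) 3-6-3 → violates
(h) 3-1 → violates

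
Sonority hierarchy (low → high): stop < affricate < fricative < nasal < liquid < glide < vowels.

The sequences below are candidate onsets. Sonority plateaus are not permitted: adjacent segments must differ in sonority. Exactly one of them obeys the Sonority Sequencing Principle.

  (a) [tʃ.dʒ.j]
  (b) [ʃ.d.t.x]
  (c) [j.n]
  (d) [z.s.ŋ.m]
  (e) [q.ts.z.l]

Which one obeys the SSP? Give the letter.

e

(a) [tʃ.dʒ.j]: profile 2-2-6 — violates.
(b) [ʃ.d.t.x]: profile 3-1-1-3 — violates.
(c) [j.n]: profile 6-4 — violates.
(d) [z.s.ŋ.m]: profile 3-3-4-4 — violates.
(e) [q.ts.z.l]: profile 1-2-3-5 — obeys.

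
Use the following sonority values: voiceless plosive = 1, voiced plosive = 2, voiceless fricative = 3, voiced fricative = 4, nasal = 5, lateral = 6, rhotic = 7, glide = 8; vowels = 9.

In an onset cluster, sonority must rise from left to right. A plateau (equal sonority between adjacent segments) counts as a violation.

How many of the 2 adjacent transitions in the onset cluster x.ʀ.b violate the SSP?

1

/x/ — voiceless fricative, sonority 3.
/ʀ/ — rhotic, sonority 7.
/b/ — voiced plosive, sonority 2.
/x/→/ʀ/: 3→7 (rises) — ok.
/ʀ/→/b/: 7→2 (does not rise) — violation.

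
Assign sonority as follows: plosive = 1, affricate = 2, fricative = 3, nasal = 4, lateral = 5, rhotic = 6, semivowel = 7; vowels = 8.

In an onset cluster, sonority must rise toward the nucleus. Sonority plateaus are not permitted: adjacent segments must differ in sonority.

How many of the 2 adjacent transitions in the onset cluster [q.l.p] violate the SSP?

1

/q/ is a plosive (sonority 1).
/l/ is a lateral (sonority 5).
/p/ is a plosive (sonority 1).
/q/→/l/: 1→5 (rises) — ok.
/l/→/p/: 5→1 (does not rise) — violation.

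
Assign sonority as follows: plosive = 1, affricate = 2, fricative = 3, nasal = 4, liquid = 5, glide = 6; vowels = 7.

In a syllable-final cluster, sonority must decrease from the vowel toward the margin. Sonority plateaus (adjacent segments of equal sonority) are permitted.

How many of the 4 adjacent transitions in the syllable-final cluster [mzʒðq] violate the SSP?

0

/m/ is a nasal (sonority 4).
/z/ is a fricative (sonority 3).
/ʒ/ is a fricative (sonority 3).
/ð/ is a fricative (sonority 3).
/q/ is a plosive (sonority 1).
/m/→/z/: 4→3 (falls) — ok.
/z/→/ʒ/: 3→3 (plateau, allowed) — ok.
/ʒ/→/ð/: 3→3 (plateau, allowed) — ok.
/ð/→/q/: 3→1 (falls) — ok.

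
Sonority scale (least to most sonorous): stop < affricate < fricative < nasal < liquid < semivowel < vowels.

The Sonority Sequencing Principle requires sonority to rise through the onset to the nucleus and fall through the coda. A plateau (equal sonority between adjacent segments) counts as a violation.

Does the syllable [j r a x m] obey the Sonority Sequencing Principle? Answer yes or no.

no

Onset: /j/ is a semivowel (sonority 6), /r/ is a liquid (sonority 5); then the nucleus /a/ (sonority 7).
Onset profile 6-5-7 — does not strictly rise throughout.
Coda: /x/ is a fricative (sonority 3), /m/ is a nasal (sonority 4).
Coda profile 7-3-4 — does not strictly fall throughout.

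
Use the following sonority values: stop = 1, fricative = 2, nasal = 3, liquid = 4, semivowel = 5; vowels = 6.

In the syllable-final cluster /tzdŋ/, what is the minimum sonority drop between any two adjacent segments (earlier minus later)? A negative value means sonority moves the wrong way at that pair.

-2

/t/ — stop, sonority 1.
/z/ — fricative, sonority 2.
/d/ — stop, sonority 1.
/ŋ/ — nasal, sonority 3.
/t/→/z/: change -1.
/z/→/d/: change +1.
/d/→/ŋ/: change -2.
Minimum = -2.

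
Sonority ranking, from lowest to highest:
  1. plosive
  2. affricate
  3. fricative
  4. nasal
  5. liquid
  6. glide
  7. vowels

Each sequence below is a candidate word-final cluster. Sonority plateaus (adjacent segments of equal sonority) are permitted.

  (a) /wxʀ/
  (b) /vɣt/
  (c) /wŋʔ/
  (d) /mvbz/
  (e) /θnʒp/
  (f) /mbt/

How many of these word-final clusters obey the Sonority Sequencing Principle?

(a) 6-3-5 → violates
(b) 3-3-1 → obeys
(c) 6-4-1 → obeys
(d) 4-3-1-3 → violates
(e) 3-4-3-1 → violates
(f) 4-1-1 → obeys

3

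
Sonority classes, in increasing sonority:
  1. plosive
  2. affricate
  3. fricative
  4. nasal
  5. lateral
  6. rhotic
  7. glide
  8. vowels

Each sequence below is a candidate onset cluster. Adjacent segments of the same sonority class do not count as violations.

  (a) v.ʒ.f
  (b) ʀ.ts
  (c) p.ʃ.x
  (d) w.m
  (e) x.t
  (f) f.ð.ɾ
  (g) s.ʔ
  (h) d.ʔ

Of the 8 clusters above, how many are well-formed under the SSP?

4

(a) sonority 3-3-3: well-formed.
(b) sonority 6-2: ill-formed.
(c) sonority 1-3-3: well-formed.
(d) sonority 7-4: ill-formed.
(e) sonority 3-1: ill-formed.
(f) sonority 3-3-6: well-formed.
(g) sonority 3-1: ill-formed.
(h) sonority 1-1: well-formed.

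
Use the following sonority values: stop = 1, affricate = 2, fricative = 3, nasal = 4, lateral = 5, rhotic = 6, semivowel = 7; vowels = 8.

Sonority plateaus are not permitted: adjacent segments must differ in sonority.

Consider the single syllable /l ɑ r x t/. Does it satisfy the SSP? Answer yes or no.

Onset: /l/ is a lateral (sonority 5); then the nucleus /ɑ/ (sonority 8).
Onset profile 5-8 — rises to the nucleus.
Coda: /r/ is a rhotic (sonority 6), /x/ is a fricative (sonority 3), /t/ is a stop (sonority 1).
Coda profile 8-6-3-1 — falls from the nucleus.

yes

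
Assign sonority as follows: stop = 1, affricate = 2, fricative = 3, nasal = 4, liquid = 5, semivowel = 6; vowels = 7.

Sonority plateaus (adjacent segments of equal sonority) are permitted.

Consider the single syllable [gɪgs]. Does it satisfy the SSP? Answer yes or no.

Onset: /g/ is a stop (sonority 1); then the nucleus /ɪ/ (sonority 7).
Onset profile 1-7 — rises to the nucleus.
Coda: /g/ is a stop (sonority 1), /s/ is a fricative (sonority 3).
Coda profile 7-1-3 — does not fall throughout.

no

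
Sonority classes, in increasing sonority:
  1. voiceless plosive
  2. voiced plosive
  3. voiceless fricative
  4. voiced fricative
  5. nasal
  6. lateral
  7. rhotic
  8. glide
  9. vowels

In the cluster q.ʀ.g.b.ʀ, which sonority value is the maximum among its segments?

/q/ is a voiceless plosive (sonority 1).
/ʀ/ is a rhotic (sonority 7).
/g/ is a voiced plosive (sonority 2).
/b/ is a voiced plosive (sonority 2).
/ʀ/ is a rhotic (sonority 7).
The maximum is 7.

7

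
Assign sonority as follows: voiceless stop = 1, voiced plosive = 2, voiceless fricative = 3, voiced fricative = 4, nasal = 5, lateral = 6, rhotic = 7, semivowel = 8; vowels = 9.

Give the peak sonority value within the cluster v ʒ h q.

4

/v/: voiced fricative = 4.
/ʒ/: voiced fricative = 4.
/h/: voiceless fricative = 3.
/q/: voiceless stop = 1.
The maximum is 4.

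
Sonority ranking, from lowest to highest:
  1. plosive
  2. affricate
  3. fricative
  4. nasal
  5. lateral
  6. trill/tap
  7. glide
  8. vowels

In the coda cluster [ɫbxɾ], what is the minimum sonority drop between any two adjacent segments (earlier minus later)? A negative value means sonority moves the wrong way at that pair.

/ɫ/: lateral = 5.
/b/: plosive = 1.
/x/: fricative = 3.
/ɾ/: trill/tap = 6.
/ɫ/→/b/: change +4.
/b/→/x/: change -2.
/x/→/ɾ/: change -3.
Minimum = -3.

-3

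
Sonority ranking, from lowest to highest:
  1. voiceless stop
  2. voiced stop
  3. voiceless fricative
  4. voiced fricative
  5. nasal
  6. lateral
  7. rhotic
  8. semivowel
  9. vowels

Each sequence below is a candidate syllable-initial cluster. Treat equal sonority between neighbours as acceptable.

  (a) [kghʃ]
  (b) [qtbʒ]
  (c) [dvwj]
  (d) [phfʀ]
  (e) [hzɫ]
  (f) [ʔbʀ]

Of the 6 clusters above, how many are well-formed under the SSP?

(a) 1-2-3-3 → obeys
(b) 1-1-2-4 → obeys
(c) 2-4-8-8 → obeys
(d) 1-3-3-7 → obeys
(e) 3-4-6 → obeys
(f) 1-2-7 → obeys

6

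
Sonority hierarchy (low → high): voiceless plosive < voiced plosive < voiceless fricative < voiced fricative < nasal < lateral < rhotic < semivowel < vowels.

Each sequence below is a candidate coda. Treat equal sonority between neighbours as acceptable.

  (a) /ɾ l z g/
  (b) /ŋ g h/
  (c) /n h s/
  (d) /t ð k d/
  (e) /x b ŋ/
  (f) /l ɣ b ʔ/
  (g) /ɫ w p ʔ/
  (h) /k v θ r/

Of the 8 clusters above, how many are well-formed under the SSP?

3

(a) 7-6-4-2 → obeys
(b) 5-2-3 → violates
(c) 5-3-3 → obeys
(d) 1-4-1-2 → violates
(e) 3-2-5 → violates
(f) 6-4-2-1 → obeys
(g) 6-8-1-1 → violates
(h) 1-4-3-7 → violates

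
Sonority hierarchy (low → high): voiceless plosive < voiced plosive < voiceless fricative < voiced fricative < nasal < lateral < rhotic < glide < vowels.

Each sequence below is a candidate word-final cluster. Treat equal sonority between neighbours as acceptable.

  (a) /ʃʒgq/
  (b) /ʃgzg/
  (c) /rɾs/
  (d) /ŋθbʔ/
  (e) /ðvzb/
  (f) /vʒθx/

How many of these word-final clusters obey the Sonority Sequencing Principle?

4

(a) sonority 3-4-2-1: ill-formed.
(b) sonority 3-2-4-2: ill-formed.
(c) sonority 7-7-3: well-formed.
(d) sonority 5-3-2-1: well-formed.
(e) sonority 4-4-4-2: well-formed.
(f) sonority 4-4-3-3: well-formed.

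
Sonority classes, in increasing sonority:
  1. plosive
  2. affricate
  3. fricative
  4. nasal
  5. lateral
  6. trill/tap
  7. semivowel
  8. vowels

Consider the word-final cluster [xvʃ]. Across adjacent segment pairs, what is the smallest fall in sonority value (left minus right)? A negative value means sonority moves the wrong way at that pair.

/x/ is a fricative (sonority 3).
/v/ is a fricative (sonority 3).
/ʃ/ is a fricative (sonority 3).
/x/→/v/: change +0.
/v/→/ʃ/: change +0.
Minimum = 0.

0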